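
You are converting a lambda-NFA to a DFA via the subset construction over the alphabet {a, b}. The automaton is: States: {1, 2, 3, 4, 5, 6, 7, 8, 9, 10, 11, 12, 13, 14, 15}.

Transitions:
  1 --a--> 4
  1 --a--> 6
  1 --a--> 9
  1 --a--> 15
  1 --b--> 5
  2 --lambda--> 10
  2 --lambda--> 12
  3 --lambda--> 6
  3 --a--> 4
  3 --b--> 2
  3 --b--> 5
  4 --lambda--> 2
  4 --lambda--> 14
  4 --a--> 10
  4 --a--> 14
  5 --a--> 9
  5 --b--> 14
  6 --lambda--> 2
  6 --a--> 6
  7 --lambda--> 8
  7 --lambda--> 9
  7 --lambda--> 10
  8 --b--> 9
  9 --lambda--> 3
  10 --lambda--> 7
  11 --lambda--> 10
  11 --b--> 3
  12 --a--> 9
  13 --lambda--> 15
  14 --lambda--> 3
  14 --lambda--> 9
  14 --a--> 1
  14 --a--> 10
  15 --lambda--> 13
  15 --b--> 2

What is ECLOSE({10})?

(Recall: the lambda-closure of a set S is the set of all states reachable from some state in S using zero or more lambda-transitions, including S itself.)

{2, 3, 6, 7, 8, 9, 10, 12}

Start with {10}.
From 10 via lambda: add 7.
From 7 via lambda: add 8, 9.
From 9 via lambda: add 3.
From 3 via lambda: add 6.
From 6 via lambda: add 2.
From 2 via lambda: add 12.
No new states can be added; the closed set is {2, 3, 6, 7, 8, 9, 10, 12}.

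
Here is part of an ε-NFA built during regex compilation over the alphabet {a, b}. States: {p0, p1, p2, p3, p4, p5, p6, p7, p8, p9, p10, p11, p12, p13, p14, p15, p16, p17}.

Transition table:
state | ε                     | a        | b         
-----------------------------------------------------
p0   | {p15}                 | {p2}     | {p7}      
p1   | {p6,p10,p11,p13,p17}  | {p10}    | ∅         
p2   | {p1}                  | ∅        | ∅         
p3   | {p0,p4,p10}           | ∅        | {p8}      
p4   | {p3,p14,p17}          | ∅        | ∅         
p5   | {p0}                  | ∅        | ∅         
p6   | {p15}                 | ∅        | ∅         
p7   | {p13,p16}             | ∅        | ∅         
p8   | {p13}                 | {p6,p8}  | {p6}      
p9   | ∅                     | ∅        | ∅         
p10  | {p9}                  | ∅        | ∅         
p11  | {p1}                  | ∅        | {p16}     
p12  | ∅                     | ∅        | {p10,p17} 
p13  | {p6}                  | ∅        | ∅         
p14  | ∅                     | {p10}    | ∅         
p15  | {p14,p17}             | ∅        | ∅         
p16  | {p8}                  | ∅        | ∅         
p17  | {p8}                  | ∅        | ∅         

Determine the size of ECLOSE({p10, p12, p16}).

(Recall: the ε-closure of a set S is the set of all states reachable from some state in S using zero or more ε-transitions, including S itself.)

10

Start with {p10, p12, p16}.
From p10 via ε: add p9.
From p16 via ε: add p8.
From p8 via ε: add p13.
From p13 via ε: add p6.
From p6 via ε: add p15.
From p15 via ε: add p14, p17.
ε-closure = {p6, p8, p9, p10, p12, p13, p14, p15, p16, p17}, which has 10 states.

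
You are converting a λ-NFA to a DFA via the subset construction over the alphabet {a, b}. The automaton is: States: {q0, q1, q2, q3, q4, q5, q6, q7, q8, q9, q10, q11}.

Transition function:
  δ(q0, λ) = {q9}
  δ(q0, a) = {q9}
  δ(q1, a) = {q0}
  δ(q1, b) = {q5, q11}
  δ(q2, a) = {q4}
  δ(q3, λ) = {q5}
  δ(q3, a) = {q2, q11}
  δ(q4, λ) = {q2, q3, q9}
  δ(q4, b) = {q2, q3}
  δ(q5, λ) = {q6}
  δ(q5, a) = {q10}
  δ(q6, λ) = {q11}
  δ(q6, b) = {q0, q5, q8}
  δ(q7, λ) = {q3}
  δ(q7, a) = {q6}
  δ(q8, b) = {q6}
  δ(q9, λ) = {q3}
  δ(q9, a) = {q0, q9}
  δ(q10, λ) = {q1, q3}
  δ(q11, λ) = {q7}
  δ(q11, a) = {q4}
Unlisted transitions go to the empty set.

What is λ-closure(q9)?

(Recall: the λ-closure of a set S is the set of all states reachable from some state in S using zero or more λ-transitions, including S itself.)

{q3, q5, q6, q7, q9, q11}

Start with {q9}.
From q9 via λ: add q3.
From q3 via λ: add q5.
From q5 via λ: add q6.
From q6 via λ: add q11.
From q11 via λ: add q7.
No new states can be added; the closed set is {q3, q5, q6, q7, q9, q11}.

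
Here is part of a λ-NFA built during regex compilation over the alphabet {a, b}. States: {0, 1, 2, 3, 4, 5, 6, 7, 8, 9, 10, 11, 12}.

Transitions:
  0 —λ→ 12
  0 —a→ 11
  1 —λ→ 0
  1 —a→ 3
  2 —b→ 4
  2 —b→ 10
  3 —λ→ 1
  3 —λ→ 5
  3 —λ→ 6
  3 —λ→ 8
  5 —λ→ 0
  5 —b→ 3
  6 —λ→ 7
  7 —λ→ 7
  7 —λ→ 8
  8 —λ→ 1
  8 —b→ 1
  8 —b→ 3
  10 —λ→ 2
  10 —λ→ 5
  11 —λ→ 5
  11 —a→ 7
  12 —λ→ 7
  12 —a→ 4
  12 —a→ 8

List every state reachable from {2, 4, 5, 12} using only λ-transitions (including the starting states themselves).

{0, 1, 2, 4, 5, 7, 8, 12}

Start with {2, 4, 5, 12}.
From 5 via λ: add 0.
From 12 via λ: add 7.
From 7 via λ: add 8.
From 8 via λ: add 1.
No new states can be added; the closed set is {0, 1, 2, 4, 5, 7, 8, 12}.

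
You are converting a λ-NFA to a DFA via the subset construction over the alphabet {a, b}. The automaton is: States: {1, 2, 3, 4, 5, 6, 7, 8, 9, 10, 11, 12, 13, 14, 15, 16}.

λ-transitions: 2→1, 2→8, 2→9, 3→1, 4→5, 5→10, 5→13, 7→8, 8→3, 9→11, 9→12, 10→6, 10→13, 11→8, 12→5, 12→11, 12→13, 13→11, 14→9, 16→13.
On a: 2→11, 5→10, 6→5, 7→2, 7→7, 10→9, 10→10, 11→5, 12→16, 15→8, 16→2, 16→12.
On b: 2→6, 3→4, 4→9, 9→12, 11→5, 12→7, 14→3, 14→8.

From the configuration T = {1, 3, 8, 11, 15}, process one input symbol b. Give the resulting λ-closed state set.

3 on b → {4}.
11 on b → {5}.
No b-transition from 1, 8, 15.
Union after reading b: {4, 5}.
Now take the λ-closure:
From 5 via λ: add 10, 13.
From 10 via λ: add 6.
From 13 via λ: add 11.
From 11 via λ: add 8.
From 8 via λ: add 3.
From 3 via λ: add 1.
No new states can be added; the closed set is {1, 3, 4, 5, 6, 8, 10, 11, 13}.

{1, 3, 4, 5, 6, 8, 10, 11, 13}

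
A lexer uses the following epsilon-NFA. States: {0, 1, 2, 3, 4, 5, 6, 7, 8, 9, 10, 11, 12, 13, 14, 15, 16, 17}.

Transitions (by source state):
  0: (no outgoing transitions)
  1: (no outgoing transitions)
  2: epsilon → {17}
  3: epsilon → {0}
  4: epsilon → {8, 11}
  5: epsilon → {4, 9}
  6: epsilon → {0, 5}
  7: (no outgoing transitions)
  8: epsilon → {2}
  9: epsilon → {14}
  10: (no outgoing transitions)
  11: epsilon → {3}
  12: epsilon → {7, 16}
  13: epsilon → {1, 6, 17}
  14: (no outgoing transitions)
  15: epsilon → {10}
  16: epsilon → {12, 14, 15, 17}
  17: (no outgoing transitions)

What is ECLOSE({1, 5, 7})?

Start with {1, 5, 7}.
From 5 via epsilon: add 4, 9.
From 4 via epsilon: add 8, 11.
From 9 via epsilon: add 14.
From 8 via epsilon: add 2.
From 11 via epsilon: add 3.
From 2 via epsilon: add 17.
From 3 via epsilon: add 0.
No new states can be added; the closed set is {0, 1, 2, 3, 4, 5, 7, 8, 9, 11, 14, 17}.

{0, 1, 2, 3, 4, 5, 7, 8, 9, 11, 14, 17}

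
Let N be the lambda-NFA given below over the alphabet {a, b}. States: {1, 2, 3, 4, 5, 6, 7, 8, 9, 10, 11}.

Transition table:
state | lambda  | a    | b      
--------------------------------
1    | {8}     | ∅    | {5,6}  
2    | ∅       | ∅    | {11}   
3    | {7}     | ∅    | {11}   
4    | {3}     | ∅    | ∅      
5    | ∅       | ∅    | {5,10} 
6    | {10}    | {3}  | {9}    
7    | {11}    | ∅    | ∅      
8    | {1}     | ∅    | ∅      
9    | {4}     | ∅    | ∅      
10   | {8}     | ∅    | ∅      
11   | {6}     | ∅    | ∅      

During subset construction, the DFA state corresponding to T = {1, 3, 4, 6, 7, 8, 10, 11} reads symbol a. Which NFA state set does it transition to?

{1, 3, 6, 7, 8, 10, 11}

6 on a → {3}.
No a-transition from 1, 3, 4, 7, 8, 10, 11.
Union after reading a: {3}.
Now take the lambda-closure:
From 3 via lambda: add 7.
From 7 via lambda: add 11.
From 11 via lambda: add 6.
From 6 via lambda: add 10.
From 10 via lambda: add 8.
From 8 via lambda: add 1.
No new states can be added; the closed set is {1, 3, 6, 7, 8, 10, 11}.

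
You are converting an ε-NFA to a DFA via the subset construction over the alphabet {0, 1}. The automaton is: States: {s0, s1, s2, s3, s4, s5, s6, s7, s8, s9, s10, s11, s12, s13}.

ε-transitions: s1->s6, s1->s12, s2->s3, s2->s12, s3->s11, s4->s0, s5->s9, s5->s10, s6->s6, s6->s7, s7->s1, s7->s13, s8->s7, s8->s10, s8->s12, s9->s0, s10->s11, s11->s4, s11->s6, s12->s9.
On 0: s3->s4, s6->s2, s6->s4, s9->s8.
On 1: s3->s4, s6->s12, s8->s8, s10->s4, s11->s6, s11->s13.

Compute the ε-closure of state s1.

Start with {s1}.
From s1 via ε: add s6, s12.
From s6 via ε: add s7.
From s12 via ε: add s9.
From s7 via ε: add s13.
From s9 via ε: add s0.
No new states can be added; the closed set is {s0, s1, s6, s7, s9, s12, s13}.

{s0, s1, s6, s7, s9, s12, s13}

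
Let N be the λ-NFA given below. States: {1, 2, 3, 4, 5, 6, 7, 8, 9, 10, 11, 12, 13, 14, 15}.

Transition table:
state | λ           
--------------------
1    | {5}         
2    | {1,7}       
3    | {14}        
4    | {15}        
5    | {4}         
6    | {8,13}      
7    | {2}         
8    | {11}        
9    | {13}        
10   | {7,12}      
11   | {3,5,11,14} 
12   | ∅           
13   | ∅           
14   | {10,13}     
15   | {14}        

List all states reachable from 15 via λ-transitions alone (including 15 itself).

{1, 2, 4, 5, 7, 10, 12, 13, 14, 15}

Start with {15}.
From 15 via λ: add 14.
From 14 via λ: add 10, 13.
From 10 via λ: add 7, 12.
From 7 via λ: add 2.
From 2 via λ: add 1.
From 1 via λ: add 5.
From 5 via λ: add 4.
No new states can be added; the closed set is {1, 2, 4, 5, 7, 10, 12, 13, 14, 15}.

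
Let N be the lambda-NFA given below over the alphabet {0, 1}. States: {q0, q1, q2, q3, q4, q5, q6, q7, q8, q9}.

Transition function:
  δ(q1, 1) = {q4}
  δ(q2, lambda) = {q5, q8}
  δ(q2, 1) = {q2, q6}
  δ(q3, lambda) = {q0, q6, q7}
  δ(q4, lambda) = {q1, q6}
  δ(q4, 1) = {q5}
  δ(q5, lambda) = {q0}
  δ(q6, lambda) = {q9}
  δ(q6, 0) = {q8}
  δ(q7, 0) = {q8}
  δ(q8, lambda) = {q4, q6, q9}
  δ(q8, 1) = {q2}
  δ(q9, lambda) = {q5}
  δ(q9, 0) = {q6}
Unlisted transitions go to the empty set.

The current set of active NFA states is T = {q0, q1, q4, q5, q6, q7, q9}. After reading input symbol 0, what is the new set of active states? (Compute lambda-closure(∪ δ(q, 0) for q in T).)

{q0, q1, q4, q5, q6, q8, q9}

q6 on 0 → {q8}.
q7 on 0 → {q8}.
q9 on 0 → {q6}.
No 0-transition from q0, q1, q4, q5.
Union after reading 0: {q6, q8}.
Now take the lambda-closure:
From q6 via lambda: add q9.
From q8 via lambda: add q4.
From q4 via lambda: add q1.
From q9 via lambda: add q5.
From q5 via lambda: add q0.
No new states can be added; the closed set is {q0, q1, q4, q5, q6, q8, q9}.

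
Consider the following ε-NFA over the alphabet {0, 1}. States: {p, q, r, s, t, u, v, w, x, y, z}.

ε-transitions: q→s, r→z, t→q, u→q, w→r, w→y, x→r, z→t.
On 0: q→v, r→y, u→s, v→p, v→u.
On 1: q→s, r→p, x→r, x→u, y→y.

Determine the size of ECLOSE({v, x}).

7

Start with {v, x}.
From x via ε: add r.
From r via ε: add z.
From z via ε: add t.
From t via ε: add q.
From q via ε: add s.
ε-closure = {q, r, s, t, v, x, z}, which has 7 states.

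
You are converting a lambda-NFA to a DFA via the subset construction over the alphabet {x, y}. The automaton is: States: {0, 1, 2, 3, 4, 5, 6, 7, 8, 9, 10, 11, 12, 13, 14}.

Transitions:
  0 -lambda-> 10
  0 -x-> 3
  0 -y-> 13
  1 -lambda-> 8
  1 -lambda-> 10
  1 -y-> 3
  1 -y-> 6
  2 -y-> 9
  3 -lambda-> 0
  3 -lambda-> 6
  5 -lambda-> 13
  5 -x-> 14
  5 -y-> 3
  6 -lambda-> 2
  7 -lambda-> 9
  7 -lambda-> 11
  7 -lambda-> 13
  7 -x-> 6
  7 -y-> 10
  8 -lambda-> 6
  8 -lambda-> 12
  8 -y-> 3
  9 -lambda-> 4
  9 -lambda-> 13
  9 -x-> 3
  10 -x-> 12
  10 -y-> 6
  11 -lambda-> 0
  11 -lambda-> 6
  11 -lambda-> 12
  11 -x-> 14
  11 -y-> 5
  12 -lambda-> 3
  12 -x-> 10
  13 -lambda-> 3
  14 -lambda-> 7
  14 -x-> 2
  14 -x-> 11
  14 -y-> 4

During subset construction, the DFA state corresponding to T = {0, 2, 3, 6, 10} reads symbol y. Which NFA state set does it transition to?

{0, 2, 3, 4, 6, 9, 10, 13}

0 on y → {13}.
2 on y → {9}.
10 on y → {6}.
No y-transition from 3, 6.
Union after reading y: {6, 9, 13}.
Now take the lambda-closure:
From 6 via lambda: add 2.
From 9 via lambda: add 4.
From 13 via lambda: add 3.
From 3 via lambda: add 0.
From 0 via lambda: add 10.
No new states can be added; the closed set is {0, 2, 3, 4, 6, 9, 10, 13}.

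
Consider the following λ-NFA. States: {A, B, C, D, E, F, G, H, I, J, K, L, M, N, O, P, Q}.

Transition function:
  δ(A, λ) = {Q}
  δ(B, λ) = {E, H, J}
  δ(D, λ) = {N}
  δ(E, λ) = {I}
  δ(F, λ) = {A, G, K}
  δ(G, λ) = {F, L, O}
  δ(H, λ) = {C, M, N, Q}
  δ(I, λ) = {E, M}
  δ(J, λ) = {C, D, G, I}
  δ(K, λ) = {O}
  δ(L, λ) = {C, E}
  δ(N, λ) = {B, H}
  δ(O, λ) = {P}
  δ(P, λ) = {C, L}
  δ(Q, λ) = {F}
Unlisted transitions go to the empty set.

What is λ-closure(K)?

{C, E, I, K, L, M, O, P}

Start with {K}.
From K via λ: add O.
From O via λ: add P.
From P via λ: add C, L.
From L via λ: add E.
From E via λ: add I.
From I via λ: add M.
No new states can be added; the closed set is {C, E, I, K, L, M, O, P}.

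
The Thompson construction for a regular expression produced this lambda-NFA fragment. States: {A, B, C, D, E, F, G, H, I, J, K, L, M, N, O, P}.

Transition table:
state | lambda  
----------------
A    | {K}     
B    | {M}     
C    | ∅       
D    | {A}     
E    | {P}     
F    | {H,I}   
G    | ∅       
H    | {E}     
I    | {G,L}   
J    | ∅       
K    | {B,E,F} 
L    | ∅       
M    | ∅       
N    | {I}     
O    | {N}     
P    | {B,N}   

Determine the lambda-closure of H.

Start with {H}.
From H via lambda: add E.
From E via lambda: add P.
From P via lambda: add B, N.
From B via lambda: add M.
From N via lambda: add I.
From I via lambda: add G, L.
No new states can be added; the closed set is {B, E, G, H, I, L, M, N, P}.

{B, E, G, H, I, L, M, N, P}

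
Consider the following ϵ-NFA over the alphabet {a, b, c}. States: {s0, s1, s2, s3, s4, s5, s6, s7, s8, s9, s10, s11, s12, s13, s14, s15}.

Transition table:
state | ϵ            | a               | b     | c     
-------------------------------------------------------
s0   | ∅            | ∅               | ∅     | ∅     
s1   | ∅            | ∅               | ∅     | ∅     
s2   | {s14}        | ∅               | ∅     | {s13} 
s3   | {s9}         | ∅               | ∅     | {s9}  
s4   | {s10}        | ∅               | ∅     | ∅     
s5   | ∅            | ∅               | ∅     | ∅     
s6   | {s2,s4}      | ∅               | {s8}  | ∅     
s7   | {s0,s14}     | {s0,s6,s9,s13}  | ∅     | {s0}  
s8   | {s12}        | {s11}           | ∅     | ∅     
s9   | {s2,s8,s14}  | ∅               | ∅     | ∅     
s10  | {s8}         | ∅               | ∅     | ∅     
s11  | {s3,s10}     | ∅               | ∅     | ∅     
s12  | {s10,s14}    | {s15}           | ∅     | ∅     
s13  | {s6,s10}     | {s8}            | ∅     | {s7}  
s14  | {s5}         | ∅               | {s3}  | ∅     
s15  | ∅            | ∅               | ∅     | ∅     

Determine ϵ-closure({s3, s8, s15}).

{s2, s3, s5, s8, s9, s10, s12, s14, s15}

Start with {s3, s8, s15}.
From s3 via ϵ: add s9.
From s8 via ϵ: add s12.
From s9 via ϵ: add s2, s14.
From s12 via ϵ: add s10.
From s14 via ϵ: add s5.
No new states can be added; the closed set is {s2, s3, s5, s8, s9, s10, s12, s14, s15}.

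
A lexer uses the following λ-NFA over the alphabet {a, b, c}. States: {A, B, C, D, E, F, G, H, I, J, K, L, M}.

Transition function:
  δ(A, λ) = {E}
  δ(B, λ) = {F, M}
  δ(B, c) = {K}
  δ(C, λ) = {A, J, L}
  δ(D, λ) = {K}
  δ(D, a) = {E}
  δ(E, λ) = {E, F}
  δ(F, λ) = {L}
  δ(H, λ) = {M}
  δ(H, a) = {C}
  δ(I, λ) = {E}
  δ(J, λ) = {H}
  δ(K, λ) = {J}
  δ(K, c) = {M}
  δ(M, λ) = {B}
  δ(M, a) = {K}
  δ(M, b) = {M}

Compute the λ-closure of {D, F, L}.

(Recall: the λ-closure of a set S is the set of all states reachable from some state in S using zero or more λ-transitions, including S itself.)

{B, D, F, H, J, K, L, M}

Start with {D, F, L}.
From D via λ: add K.
From K via λ: add J.
From J via λ: add H.
From H via λ: add M.
From M via λ: add B.
No new states can be added; the closed set is {B, D, F, H, J, K, L, M}.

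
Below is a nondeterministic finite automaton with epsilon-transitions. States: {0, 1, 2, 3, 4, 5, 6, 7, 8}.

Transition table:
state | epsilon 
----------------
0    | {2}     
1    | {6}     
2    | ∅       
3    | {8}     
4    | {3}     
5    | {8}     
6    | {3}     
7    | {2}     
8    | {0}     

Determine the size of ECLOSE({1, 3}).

6

Start with {1, 3}.
From 1 via epsilon: add 6.
From 3 via epsilon: add 8.
From 8 via epsilon: add 0.
From 0 via epsilon: add 2.
epsilon-closure = {0, 1, 2, 3, 6, 8}, which has 6 states.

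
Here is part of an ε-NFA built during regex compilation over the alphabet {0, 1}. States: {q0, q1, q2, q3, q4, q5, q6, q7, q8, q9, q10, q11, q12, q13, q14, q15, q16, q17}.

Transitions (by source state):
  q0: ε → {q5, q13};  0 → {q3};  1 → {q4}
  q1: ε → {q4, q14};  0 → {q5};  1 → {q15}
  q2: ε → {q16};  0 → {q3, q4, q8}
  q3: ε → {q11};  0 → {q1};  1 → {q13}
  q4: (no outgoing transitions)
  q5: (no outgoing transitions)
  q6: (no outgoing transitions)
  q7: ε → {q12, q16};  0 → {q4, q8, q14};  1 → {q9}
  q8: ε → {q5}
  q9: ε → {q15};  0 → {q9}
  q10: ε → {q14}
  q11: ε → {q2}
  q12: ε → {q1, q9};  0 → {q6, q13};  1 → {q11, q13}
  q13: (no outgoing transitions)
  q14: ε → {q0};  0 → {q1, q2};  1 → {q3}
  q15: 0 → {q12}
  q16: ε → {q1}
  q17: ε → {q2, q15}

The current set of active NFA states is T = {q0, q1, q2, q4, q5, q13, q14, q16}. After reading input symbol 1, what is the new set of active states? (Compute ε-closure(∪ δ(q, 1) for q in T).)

q0 on 1 → {q4}.
q1 on 1 → {q15}.
q14 on 1 → {q3}.
No 1-transition from q2, q4, q5, q13, q16.
Union after reading 1: {q3, q4, q15}.
Now take the ε-closure:
From q3 via ε: add q11.
From q11 via ε: add q2.
From q2 via ε: add q16.
From q16 via ε: add q1.
From q1 via ε: add q14.
From q14 via ε: add q0.
From q0 via ε: add q5, q13.
No new states can be added; the closed set is {q0, q1, q2, q3, q4, q5, q11, q13, q14, q15, q16}.

{q0, q1, q2, q3, q4, q5, q11, q13, q14, q15, q16}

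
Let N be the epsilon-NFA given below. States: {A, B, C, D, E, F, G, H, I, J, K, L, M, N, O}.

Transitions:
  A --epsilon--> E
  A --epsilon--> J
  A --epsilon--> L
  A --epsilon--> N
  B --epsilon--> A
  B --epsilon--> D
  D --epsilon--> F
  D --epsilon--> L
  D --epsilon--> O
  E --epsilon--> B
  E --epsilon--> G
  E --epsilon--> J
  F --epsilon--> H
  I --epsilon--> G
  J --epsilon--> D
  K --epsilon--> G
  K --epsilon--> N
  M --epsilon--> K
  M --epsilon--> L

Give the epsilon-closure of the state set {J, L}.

Start with {J, L}.
From J via epsilon: add D.
From D via epsilon: add F, O.
From F via epsilon: add H.
No new states can be added; the closed set is {D, F, H, J, L, O}.

{D, F, H, J, L, O}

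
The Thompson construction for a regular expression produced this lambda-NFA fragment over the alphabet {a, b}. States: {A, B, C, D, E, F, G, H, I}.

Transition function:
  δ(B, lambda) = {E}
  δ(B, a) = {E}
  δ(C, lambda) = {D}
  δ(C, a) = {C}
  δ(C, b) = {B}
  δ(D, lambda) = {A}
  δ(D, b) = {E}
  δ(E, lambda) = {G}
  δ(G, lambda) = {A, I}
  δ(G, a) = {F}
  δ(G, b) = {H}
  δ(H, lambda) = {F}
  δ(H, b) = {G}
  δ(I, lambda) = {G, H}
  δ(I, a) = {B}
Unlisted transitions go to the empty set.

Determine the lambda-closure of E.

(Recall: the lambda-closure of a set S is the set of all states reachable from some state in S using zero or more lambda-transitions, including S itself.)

Start with {E}.
From E via lambda: add G.
From G via lambda: add A, I.
From I via lambda: add H.
From H via lambda: add F.
No new states can be added; the closed set is {A, E, F, G, H, I}.

{A, E, F, G, H, I}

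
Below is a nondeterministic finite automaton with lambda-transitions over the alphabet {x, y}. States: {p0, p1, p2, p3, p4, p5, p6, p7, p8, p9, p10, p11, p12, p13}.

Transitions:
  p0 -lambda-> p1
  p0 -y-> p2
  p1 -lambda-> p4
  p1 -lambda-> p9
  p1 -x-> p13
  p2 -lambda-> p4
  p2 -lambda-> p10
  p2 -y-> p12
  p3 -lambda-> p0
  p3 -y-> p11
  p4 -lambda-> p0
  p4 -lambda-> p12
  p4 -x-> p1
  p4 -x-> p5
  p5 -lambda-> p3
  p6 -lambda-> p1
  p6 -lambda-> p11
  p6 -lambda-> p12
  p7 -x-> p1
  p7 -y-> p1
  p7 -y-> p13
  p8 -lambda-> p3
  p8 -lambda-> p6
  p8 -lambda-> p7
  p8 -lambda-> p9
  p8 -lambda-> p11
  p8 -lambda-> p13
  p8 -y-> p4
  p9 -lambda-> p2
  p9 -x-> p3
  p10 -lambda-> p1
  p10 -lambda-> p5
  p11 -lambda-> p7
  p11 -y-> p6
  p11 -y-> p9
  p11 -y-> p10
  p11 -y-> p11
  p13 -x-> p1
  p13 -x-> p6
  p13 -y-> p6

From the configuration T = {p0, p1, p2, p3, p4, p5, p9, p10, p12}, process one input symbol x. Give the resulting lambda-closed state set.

p1 on x → {p13}.
p4 on x → {p1, p5}.
p9 on x → {p3}.
No x-transition from p0, p2, p3, p5, p10, p12.
Union after reading x: {p1, p3, p5, p13}.
Now take the lambda-closure:
From p1 via lambda: add p4, p9.
From p3 via lambda: add p0.
From p4 via lambda: add p12.
From p9 via lambda: add p2.
From p2 via lambda: add p10.
No new states can be added; the closed set is {p0, p1, p2, p3, p4, p5, p9, p10, p12, p13}.

{p0, p1, p2, p3, p4, p5, p9, p10, p12, p13}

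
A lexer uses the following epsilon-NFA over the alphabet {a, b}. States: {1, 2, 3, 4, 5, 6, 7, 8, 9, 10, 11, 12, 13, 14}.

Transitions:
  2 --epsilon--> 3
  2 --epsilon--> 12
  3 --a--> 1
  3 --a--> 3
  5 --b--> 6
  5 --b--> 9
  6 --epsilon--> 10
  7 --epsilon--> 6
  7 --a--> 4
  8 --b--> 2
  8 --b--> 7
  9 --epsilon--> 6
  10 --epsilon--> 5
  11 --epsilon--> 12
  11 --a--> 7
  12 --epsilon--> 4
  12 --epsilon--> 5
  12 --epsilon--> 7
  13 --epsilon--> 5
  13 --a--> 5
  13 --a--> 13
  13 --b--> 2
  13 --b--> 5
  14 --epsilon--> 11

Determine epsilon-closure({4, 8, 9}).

{4, 5, 6, 8, 9, 10}

Start with {4, 8, 9}.
From 9 via epsilon: add 6.
From 6 via epsilon: add 10.
From 10 via epsilon: add 5.
No new states can be added; the closed set is {4, 5, 6, 8, 9, 10}.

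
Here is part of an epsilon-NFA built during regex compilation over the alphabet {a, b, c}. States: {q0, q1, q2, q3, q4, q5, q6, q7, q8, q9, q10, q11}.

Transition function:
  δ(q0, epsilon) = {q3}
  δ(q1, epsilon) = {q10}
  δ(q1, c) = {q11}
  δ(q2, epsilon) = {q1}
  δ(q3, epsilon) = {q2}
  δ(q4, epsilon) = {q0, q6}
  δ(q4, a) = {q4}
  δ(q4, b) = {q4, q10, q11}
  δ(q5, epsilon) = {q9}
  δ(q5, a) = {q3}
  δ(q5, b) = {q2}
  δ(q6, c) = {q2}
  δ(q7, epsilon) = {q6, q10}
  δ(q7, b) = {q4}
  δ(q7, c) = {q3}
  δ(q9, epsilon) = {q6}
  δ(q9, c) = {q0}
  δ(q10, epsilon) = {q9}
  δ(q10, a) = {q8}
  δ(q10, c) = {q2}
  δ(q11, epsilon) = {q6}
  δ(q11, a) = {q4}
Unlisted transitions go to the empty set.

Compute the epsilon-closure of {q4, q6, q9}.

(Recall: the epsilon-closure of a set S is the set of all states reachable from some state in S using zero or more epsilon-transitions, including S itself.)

{q0, q1, q2, q3, q4, q6, q9, q10}

Start with {q4, q6, q9}.
From q4 via epsilon: add q0.
From q0 via epsilon: add q3.
From q3 via epsilon: add q2.
From q2 via epsilon: add q1.
From q1 via epsilon: add q10.
No new states can be added; the closed set is {q0, q1, q2, q3, q4, q6, q9, q10}.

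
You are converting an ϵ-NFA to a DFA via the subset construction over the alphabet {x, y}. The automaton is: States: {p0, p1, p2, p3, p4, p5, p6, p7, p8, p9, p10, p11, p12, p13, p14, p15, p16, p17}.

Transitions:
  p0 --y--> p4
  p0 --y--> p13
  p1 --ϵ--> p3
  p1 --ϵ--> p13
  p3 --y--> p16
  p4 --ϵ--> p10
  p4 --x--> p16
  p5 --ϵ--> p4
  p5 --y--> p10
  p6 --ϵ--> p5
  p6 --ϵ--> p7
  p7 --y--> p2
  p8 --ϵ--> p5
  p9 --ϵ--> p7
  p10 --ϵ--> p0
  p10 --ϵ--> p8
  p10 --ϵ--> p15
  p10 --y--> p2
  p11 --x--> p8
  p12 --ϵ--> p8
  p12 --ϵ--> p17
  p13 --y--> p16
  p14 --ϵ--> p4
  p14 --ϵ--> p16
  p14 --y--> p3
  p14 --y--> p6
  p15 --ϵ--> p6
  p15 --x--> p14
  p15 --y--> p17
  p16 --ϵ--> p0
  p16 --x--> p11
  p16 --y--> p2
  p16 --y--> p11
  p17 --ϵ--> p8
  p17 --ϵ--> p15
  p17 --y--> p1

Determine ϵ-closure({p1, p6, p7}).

Start with {p1, p6, p7}.
From p1 via ϵ: add p3, p13.
From p6 via ϵ: add p5.
From p5 via ϵ: add p4.
From p4 via ϵ: add p10.
From p10 via ϵ: add p0, p8, p15.
No new states can be added; the closed set is {p0, p1, p3, p4, p5, p6, p7, p8, p10, p13, p15}.

{p0, p1, p3, p4, p5, p6, p7, p8, p10, p13, p15}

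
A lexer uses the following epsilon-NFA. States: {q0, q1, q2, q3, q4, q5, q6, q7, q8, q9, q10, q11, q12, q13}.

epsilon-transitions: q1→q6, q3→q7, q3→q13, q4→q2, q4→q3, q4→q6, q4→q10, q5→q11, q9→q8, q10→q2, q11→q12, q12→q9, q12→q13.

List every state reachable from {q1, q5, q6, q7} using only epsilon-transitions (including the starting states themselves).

{q1, q5, q6, q7, q8, q9, q11, q12, q13}

Start with {q1, q5, q6, q7}.
From q5 via epsilon: add q11.
From q11 via epsilon: add q12.
From q12 via epsilon: add q9, q13.
From q9 via epsilon: add q8.
No new states can be added; the closed set is {q1, q5, q6, q7, q8, q9, q11, q12, q13}.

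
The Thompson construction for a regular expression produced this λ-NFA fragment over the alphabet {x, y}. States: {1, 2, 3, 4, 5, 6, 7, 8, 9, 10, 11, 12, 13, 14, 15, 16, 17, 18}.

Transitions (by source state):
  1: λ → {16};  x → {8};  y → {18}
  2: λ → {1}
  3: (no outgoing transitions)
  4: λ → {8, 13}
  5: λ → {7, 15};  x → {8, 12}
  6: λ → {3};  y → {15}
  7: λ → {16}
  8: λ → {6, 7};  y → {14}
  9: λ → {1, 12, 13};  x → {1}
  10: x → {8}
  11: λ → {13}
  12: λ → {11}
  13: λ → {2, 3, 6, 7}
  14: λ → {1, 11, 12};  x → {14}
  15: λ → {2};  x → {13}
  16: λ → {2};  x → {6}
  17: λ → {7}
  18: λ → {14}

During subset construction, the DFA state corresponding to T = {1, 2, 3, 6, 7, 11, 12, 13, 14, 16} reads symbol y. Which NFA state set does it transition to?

1 on y → {18}.
6 on y → {15}.
No y-transition from 2, 3, 7, 11, 12, 13, 14, 16.
Union after reading y: {15, 18}.
Now take the λ-closure:
From 15 via λ: add 2.
From 18 via λ: add 14.
From 2 via λ: add 1.
From 14 via λ: add 11, 12.
From 1 via λ: add 16.
From 11 via λ: add 13.
From 13 via λ: add 3, 6, 7.
No new states can be added; the closed set is {1, 2, 3, 6, 7, 11, 12, 13, 14, 15, 16, 18}.

{1, 2, 3, 6, 7, 11, 12, 13, 14, 15, 16, 18}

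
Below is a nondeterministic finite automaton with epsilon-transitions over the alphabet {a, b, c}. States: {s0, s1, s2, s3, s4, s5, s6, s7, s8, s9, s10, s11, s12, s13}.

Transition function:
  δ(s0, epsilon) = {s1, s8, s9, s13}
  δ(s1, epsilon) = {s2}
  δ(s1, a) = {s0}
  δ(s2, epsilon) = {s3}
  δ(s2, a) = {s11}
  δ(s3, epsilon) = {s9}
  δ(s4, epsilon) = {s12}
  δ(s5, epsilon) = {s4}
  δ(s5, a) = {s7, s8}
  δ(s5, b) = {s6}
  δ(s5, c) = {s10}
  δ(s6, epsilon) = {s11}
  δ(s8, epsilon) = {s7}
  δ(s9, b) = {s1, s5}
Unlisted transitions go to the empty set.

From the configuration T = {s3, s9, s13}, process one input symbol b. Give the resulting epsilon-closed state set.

s9 on b → {s1, s5}.
No b-transition from s3, s13.
Union after reading b: {s1, s5}.
Now take the epsilon-closure:
From s1 via epsilon: add s2.
From s5 via epsilon: add s4.
From s2 via epsilon: add s3.
From s4 via epsilon: add s12.
From s3 via epsilon: add s9.
No new states can be added; the closed set is {s1, s2, s3, s4, s5, s9, s12}.

{s1, s2, s3, s4, s5, s9, s12}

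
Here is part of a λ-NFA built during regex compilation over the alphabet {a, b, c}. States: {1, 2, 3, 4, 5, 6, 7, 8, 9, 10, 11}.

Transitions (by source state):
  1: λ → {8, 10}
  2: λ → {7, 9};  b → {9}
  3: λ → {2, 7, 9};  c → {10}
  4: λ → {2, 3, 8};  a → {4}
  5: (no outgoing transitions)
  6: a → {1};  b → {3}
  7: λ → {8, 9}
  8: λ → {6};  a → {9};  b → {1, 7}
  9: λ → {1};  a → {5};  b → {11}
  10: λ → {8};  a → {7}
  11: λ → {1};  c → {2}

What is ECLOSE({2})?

Start with {2}.
From 2 via λ: add 7, 9.
From 7 via λ: add 8.
From 9 via λ: add 1.
From 1 via λ: add 10.
From 8 via λ: add 6.
No new states can be added; the closed set is {1, 2, 6, 7, 8, 9, 10}.

{1, 2, 6, 7, 8, 9, 10}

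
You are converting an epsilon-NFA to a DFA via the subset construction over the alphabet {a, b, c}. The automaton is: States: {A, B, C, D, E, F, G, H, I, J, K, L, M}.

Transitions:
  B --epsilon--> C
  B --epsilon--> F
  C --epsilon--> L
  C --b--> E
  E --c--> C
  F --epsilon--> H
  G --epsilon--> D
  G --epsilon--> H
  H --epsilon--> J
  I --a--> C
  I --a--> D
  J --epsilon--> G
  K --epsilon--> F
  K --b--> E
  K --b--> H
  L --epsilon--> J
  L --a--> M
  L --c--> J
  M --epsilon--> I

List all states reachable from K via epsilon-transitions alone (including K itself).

Start with {K}.
From K via epsilon: add F.
From F via epsilon: add H.
From H via epsilon: add J.
From J via epsilon: add G.
From G via epsilon: add D.
No new states can be added; the closed set is {D, F, G, H, J, K}.

{D, F, G, H, J, K}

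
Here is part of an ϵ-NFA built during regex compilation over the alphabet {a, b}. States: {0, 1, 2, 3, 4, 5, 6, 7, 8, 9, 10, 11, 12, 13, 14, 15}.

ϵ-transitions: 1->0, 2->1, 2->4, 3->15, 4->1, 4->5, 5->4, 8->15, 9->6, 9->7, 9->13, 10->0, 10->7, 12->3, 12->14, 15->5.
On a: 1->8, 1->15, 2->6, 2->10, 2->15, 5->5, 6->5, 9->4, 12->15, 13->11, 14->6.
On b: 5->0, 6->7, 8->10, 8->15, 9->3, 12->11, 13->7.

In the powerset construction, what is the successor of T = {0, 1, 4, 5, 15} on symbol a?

{0, 1, 4, 5, 8, 15}

1 on a → {8, 15}.
5 on a → {5}.
No a-transition from 0, 4, 15.
Union after reading a: {5, 8, 15}.
Now take the ϵ-closure:
From 5 via ϵ: add 4.
From 4 via ϵ: add 1.
From 1 via ϵ: add 0.
No new states can be added; the closed set is {0, 1, 4, 5, 8, 15}.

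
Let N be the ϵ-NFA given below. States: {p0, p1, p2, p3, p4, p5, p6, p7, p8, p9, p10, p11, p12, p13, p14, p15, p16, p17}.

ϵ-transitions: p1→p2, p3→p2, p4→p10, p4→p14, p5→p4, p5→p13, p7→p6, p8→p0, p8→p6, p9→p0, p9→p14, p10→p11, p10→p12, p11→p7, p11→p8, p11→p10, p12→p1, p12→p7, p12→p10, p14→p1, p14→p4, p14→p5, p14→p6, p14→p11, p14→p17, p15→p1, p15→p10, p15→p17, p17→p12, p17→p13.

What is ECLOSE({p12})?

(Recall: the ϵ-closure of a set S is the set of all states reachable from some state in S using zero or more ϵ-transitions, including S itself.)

{p0, p1, p2, p6, p7, p8, p10, p11, p12}

Start with {p12}.
From p12 via ϵ: add p1, p7, p10.
From p1 via ϵ: add p2.
From p7 via ϵ: add p6.
From p10 via ϵ: add p11.
From p11 via ϵ: add p8.
From p8 via ϵ: add p0.
No new states can be added; the closed set is {p0, p1, p2, p6, p7, p8, p10, p11, p12}.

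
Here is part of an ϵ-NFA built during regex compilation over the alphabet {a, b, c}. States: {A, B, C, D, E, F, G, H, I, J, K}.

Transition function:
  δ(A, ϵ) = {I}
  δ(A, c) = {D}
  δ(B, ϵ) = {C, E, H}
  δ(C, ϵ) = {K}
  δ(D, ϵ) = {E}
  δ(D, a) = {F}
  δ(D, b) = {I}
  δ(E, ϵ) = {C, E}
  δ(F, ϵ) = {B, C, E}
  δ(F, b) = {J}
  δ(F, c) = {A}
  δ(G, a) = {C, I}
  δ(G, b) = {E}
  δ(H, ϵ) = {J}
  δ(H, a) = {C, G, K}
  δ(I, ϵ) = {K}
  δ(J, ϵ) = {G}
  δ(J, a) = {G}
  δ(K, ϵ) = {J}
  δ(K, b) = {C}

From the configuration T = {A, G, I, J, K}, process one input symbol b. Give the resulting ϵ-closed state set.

{C, E, G, J, K}

G on b → {E}.
K on b → {C}.
No b-transition from A, I, J.
Union after reading b: {C, E}.
Now take the ϵ-closure:
From C via ϵ: add K.
From K via ϵ: add J.
From J via ϵ: add G.
No new states can be added; the closed set is {C, E, G, J, K}.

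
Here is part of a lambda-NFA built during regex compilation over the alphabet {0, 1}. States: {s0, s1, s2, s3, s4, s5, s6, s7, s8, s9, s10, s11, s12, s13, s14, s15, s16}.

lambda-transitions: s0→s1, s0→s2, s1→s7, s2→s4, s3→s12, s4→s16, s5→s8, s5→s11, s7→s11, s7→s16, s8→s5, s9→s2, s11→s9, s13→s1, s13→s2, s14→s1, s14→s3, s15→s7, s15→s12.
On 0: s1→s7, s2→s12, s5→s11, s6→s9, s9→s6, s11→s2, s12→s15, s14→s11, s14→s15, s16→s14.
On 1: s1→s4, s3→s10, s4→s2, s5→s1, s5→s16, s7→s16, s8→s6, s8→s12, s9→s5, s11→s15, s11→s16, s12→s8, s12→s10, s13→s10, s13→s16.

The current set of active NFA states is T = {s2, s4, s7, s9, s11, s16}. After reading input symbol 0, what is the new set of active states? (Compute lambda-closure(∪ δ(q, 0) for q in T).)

{s1, s2, s3, s4, s6, s7, s9, s11, s12, s14, s16}

s2 on 0 → {s12}.
s9 on 0 → {s6}.
s11 on 0 → {s2}.
s16 on 0 → {s14}.
No 0-transition from s4, s7.
Union after reading 0: {s2, s6, s12, s14}.
Now take the lambda-closure:
From s2 via lambda: add s4.
From s14 via lambda: add s1, s3.
From s1 via lambda: add s7.
From s4 via lambda: add s16.
From s7 via lambda: add s11.
From s11 via lambda: add s9.
No new states can be added; the closed set is {s1, s2, s3, s4, s6, s7, s9, s11, s12, s14, s16}.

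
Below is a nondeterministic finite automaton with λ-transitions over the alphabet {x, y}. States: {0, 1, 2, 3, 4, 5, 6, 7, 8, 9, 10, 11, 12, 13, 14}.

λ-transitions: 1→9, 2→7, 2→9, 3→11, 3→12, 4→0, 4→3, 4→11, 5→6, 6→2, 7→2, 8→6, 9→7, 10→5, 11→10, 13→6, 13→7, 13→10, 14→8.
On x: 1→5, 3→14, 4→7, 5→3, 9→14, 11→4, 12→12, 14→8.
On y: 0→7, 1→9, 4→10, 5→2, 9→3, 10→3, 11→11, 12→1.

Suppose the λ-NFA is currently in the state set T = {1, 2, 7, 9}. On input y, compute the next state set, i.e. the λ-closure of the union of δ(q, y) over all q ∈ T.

1 on y → {9}.
9 on y → {3}.
No y-transition from 2, 7.
Union after reading y: {3, 9}.
Now take the λ-closure:
From 3 via λ: add 11, 12.
From 9 via λ: add 7.
From 7 via λ: add 2.
From 11 via λ: add 10.
From 10 via λ: add 5.
From 5 via λ: add 6.
No new states can be added; the closed set is {2, 3, 5, 6, 7, 9, 10, 11, 12}.

{2, 3, 5, 6, 7, 9, 10, 11, 12}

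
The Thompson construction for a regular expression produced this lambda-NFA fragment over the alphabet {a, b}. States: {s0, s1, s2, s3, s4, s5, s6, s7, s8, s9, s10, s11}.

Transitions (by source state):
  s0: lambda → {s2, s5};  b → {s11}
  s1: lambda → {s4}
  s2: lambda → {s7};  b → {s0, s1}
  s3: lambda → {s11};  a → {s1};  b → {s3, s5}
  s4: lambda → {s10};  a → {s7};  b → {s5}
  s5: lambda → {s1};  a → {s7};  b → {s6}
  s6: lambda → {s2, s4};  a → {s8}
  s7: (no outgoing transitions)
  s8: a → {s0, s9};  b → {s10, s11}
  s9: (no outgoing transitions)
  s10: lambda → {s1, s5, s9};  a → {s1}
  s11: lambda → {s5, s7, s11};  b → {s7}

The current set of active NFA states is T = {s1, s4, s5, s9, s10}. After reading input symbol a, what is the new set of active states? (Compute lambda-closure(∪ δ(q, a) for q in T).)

s4 on a → {s7}.
s5 on a → {s7}.
s10 on a → {s1}.
No a-transition from s1, s9.
Union after reading a: {s1, s7}.
Now take the lambda-closure:
From s1 via lambda: add s4.
From s4 via lambda: add s10.
From s10 via lambda: add s5, s9.
No new states can be added; the closed set is {s1, s4, s5, s7, s9, s10}.

{s1, s4, s5, s7, s9, s10}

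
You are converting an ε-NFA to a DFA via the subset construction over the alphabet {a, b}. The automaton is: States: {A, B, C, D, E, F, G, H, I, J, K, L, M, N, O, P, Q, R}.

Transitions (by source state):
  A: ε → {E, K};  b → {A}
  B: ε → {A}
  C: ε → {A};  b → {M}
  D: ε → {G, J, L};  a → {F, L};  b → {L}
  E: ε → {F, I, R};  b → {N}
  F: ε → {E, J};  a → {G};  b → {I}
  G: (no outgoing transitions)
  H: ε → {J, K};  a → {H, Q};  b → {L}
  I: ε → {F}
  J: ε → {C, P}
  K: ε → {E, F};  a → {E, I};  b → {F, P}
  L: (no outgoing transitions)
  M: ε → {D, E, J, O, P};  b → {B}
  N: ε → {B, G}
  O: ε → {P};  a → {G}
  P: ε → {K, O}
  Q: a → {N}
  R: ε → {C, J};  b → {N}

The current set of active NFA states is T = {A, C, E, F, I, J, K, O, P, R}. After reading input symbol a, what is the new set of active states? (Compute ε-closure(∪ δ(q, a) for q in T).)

F on a → {G}.
K on a → {E, I}.
O on a → {G}.
No a-transition from A, C, E, I, J, P, R.
Union after reading a: {E, G, I}.
Now take the ε-closure:
From E via ε: add F, R.
From F via ε: add J.
From R via ε: add C.
From C via ε: add A.
From J via ε: add P.
From A via ε: add K.
From P via ε: add O.
No new states can be added; the closed set is {A, C, E, F, G, I, J, K, O, P, R}.

{A, C, E, F, G, I, J, K, O, P, R}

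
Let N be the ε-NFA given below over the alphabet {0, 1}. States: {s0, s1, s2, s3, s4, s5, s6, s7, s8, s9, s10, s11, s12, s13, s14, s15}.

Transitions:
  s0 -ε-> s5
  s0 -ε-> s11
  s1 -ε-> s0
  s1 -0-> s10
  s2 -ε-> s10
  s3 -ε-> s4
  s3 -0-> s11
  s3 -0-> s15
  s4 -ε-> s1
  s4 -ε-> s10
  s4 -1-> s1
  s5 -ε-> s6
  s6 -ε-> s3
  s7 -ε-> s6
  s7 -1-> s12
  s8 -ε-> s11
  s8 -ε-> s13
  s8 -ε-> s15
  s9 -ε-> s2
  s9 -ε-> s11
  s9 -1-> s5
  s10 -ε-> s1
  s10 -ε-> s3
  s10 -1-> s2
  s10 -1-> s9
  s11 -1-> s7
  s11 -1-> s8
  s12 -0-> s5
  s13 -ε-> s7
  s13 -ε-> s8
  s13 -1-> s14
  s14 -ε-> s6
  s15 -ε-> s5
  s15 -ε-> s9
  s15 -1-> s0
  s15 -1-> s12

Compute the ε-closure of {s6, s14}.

{s0, s1, s3, s4, s5, s6, s10, s11, s14}

Start with {s6, s14}.
From s6 via ε: add s3.
From s3 via ε: add s4.
From s4 via ε: add s1, s10.
From s1 via ε: add s0.
From s0 via ε: add s5, s11.
No new states can be added; the closed set is {s0, s1, s3, s4, s5, s6, s10, s11, s14}.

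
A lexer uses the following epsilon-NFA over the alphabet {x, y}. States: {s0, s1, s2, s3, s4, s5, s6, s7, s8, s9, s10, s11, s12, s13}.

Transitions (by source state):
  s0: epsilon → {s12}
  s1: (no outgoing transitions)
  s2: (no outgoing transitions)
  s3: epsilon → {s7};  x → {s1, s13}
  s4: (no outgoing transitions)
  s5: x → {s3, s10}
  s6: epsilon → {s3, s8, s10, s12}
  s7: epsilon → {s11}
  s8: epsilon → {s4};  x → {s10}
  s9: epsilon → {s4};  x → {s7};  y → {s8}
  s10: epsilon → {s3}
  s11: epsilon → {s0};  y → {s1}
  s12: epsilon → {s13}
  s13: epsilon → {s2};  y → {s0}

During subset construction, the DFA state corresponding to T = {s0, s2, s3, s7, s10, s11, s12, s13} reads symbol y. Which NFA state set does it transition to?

{s0, s1, s2, s12, s13}

s11 on y → {s1}.
s13 on y → {s0}.
No y-transition from s0, s2, s3, s7, s10, s12.
Union after reading y: {s0, s1}.
Now take the epsilon-closure:
From s0 via epsilon: add s12.
From s12 via epsilon: add s13.
From s13 via epsilon: add s2.
No new states can be added; the closed set is {s0, s1, s2, s12, s13}.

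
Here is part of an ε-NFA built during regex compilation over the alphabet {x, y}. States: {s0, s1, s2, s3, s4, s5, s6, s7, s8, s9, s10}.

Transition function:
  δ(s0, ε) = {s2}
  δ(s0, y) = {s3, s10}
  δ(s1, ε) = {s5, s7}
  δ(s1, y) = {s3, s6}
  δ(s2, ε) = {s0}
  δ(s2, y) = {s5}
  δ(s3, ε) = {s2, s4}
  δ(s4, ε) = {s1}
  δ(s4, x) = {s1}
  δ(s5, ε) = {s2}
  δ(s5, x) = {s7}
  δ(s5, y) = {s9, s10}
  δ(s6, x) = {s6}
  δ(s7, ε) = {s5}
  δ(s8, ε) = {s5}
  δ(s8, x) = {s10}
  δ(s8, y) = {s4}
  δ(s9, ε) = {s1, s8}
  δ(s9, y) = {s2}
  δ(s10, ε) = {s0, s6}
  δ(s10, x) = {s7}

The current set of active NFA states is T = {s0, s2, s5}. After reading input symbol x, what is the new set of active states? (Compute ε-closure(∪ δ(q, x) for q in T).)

s5 on x → {s7}.
No x-transition from s0, s2.
Union after reading x: {s7}.
Now take the ε-closure:
From s7 via ε: add s5.
From s5 via ε: add s2.
From s2 via ε: add s0.
No new states can be added; the closed set is {s0, s2, s5, s7}.

{s0, s2, s5, s7}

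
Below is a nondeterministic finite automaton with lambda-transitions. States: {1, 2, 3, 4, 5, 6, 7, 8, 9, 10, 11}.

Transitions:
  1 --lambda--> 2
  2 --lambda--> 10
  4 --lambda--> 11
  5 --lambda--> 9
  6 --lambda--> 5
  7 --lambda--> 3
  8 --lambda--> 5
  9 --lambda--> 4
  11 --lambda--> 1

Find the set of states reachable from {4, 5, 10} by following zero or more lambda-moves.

Start with {4, 5, 10}.
From 4 via lambda: add 11.
From 5 via lambda: add 9.
From 11 via lambda: add 1.
From 1 via lambda: add 2.
No new states can be added; the closed set is {1, 2, 4, 5, 9, 10, 11}.

{1, 2, 4, 5, 9, 10, 11}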